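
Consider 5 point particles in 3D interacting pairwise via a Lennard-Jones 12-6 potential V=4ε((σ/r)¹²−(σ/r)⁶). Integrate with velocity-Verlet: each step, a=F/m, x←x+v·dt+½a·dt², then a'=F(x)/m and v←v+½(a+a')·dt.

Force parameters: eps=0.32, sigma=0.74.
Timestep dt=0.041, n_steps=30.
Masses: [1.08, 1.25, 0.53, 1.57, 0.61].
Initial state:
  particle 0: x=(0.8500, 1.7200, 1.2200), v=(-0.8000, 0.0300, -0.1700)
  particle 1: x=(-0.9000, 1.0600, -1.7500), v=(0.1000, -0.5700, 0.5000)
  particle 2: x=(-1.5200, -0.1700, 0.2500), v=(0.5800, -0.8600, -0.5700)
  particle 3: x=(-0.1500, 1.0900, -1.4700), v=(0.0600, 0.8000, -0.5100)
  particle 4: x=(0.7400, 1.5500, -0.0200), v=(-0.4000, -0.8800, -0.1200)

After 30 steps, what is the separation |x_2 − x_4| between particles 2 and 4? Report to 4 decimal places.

step 0: x0=(0.8500, 1.7200, 1.2200) x1=(-0.9000, 1.0600, -1.7500) x2=(-1.5200, -0.1700, 0.2500) x3=(-0.1500, 1.0900, -1.4700) x4=(0.7400, 1.5500, -0.0200)
step 1: x0=(0.8172, 1.7212, 1.2128) x1=(-0.8968, 1.0366, -1.7298) x2=(-1.4962, -0.2053, 0.2266) x3=(-0.1468, 1.1228, -1.4906) x4=(0.7236, 1.5140, -0.0246)
step 2: x0=(0.7843, 1.7224, 1.2053) x1=(-0.8963, 1.0129, -1.7105) x2=(-1.4724, -0.2405, 0.2032) x3=(-0.1414, 1.1559, -1.5105) x4=(0.7072, 1.4780, -0.0287)
step 3: x0=(0.7515, 1.7234, 1.1975) x1=(-0.8984, 0.9887, -1.6919) x2=(-1.4486, -0.2757, 0.1798) x3=(-0.1340, 1.1894, -1.5299) x4=(0.6908, 1.4421, -0.0322)
step 4: x0=(0.7186, 1.7244, 1.1893) x1=(-0.9018, 0.9641, -1.6735) x2=(-1.4248, -0.3110, 0.1564) x3=(-0.1255, 1.2232, -1.5490) x4=(0.6744, 1.4064, -0.0352)
step 5: x0=(0.6857, 1.7253, 1.1807) x1=(-0.9054, 0.9395, -1.6552) x2=(-1.4010, -0.3462, 0.1330) x3=(-0.1169, 1.2570, -1.5680) x4=(0.6580, 1.3708, -0.0376)
step 6: x0=(0.6528, 1.7261, 1.1719) x1=(-0.9082, 0.9152, -1.6368) x2=(-1.3772, -0.3814, 0.1096) x3=(-0.1089, 1.2905, -1.5871) x4=(0.6415, 1.3354, -0.0396)
step 7: x0=(0.6199, 1.7269, 1.1627) x1=(-0.9099, 0.8914, -1.6183) x2=(-1.3533, -0.4165, 0.0861) x3=(-0.1017, 1.3237, -1.6062) x4=(0.6251, 1.3001, -0.0411)
step 8: x0=(0.5870, 1.7274, 1.1532) x1=(-0.9103, 0.8683, -1.5997) x2=(-1.3295, -0.4517, 0.0627) x3=(-0.0955, 1.3563, -1.6253) x4=(0.6085, 1.2651, -0.0421)
step 9: x0=(0.5541, 1.7279, 1.1434) x1=(-0.9096, 0.8458, -1.5812) x2=(-1.3056, -0.4869, 0.0392) x3=(-0.0902, 1.3883, -1.6444) x4=(0.5919, 1.2302, -0.0426)
step 10: x0=(0.5212, 1.7283, 1.1333) x1=(-0.9079, 0.8240, -1.5628) x2=(-1.2818, -0.5220, 0.0157) x3=(-0.0857, 1.4199, -1.6633) x4=(0.5753, 1.1956, -0.0427)
step 11: x0=(0.4883, 1.7285, 1.1229) x1=(-0.9054, 0.8029, -1.5444) x2=(-1.2579, -0.5571, -0.0078) x3=(-0.0819, 1.4509, -1.6822) x4=(0.5586, 1.1612, -0.0424)
step 12: x0=(0.4554, 1.7286, 1.1123) x1=(-0.9021, 0.7822, -1.5262) x2=(-1.2340, -0.5922, -0.0314) x3=(-0.0786, 1.4815, -1.7009) x4=(0.5418, 1.1270, -0.0417)
step 13: x0=(0.4226, 1.7286, 1.1014) x1=(-0.8983, 0.7620, -1.5080) x2=(-1.2101, -0.6272, -0.0549) x3=(-0.0757, 1.5118, -1.7196) x4=(0.5249, 1.0930, -0.0406)
step 14: x0=(0.3897, 1.7284, 1.0903) x1=(-0.8941, 0.7422, -1.4900) x2=(-1.1862, -0.6623, -0.0785) x3=(-0.0732, 1.5417, -1.7381) x4=(0.5080, 1.0593, -0.0392)
step 15: x0=(0.3569, 1.7281, 1.0789) x1=(-0.8895, 0.7228, -1.4720) x2=(-1.1623, -0.6973, -0.1021) x3=(-0.0709, 1.5713, -1.7565) x4=(0.4910, 1.0258, -0.0374)
step 16: x0=(0.3241, 1.7277, 1.0674) x1=(-0.8846, 0.7036, -1.4541) x2=(-1.1383, -0.7323, -0.1257) x3=(-0.0689, 1.6007, -1.7748) x4=(0.4739, 0.9926, -0.0352)
step 17: x0=(0.2914, 1.7271, 1.0556) x1=(-0.8795, 0.6846, -1.4362) x2=(-1.1144, -0.7672, -0.1493) x3=(-0.0670, 1.6300, -1.7931) x4=(0.4568, 0.9596, -0.0328)
step 18: x0=(0.2586, 1.7264, 1.0436) x1=(-0.8743, 0.6658, -1.4185) x2=(-1.0904, -0.8021, -0.1730) x3=(-0.0652, 1.6591, -1.8112) x4=(0.4395, 0.9268, -0.0301)
step 19: x0=(0.2259, 1.7256, 1.0314) x1=(-0.8689, 0.6471, -1.4007) x2=(-1.0665, -0.8370, -0.1967) x3=(-0.0635, 1.6880, -1.8294) x4=(0.4222, 0.8943, -0.0271)
step 20: x0=(0.1933, 1.7246, 1.0191) x1=(-0.8634, 0.6286, -1.3830) x2=(-1.0425, -0.8718, -0.2204) x3=(-0.0619, 1.7169, -1.8474) x4=(0.4047, 0.8620, -0.0238)
step 21: x0=(0.1606, 1.7235, 1.0066) x1=(-0.8579, 0.6101, -1.3653) x2=(-1.0185, -0.9066, -0.2441) x3=(-0.0604, 1.7456, -1.8655) x4=(0.3872, 0.8300, -0.0204)
step 22: x0=(0.1280, 1.7223, 0.9940) x1=(-0.8522, 0.5917, -1.3476) x2=(-0.9945, -0.9413, -0.2679) x3=(-0.0589, 1.7743, -1.8835) x4=(0.3696, 0.7981, -0.0167)
step 23: x0=(0.0955, 1.7209, 0.9812) x1=(-0.8465, 0.5734, -1.3299) x2=(-0.9705, -0.9760, -0.2917) x3=(-0.0574, 1.8030, -1.9014) x4=(0.3518, 0.7665, -0.0128)
step 24: x0=(0.0629, 1.7194, 0.9683) x1=(-0.8407, 0.5551, -1.3121) x2=(-0.9464, -1.0106, -0.3155) x3=(-0.0560, 1.8316, -1.9193) x4=(0.3340, 0.7351, -0.0088)
step 25: x0=(0.0304, 1.7178, 0.9553) x1=(-0.8349, 0.5369, -1.2944) x2=(-0.9224, -1.0451, -0.3393) x3=(-0.0546, 1.8601, -1.9373) x4=(0.3160, 0.7038, -0.0046)
step 26: x0=(-0.0021, 1.7161, 0.9422) x1=(-0.8291, 0.5186, -1.2767) x2=(-0.8983, -1.0796, -0.3632) x3=(-0.0532, 1.8886, -1.9552) x4=(0.2980, 0.6728, -0.0004)
step 27: x0=(-0.0345, 1.7143, 0.9289) x1=(-0.8232, 0.5004, -1.2589) x2=(-0.8742, -1.1140, -0.3870) x3=(-0.0518, 1.9171, -1.9730) x4=(0.2798, 0.6419, 0.0040)
step 28: x0=(-0.0670, 1.7124, 0.9156) x1=(-0.8172, 0.4822, -1.2411) x2=(-0.8502, -1.1484, -0.4110) x3=(-0.0505, 1.9456, -1.9909) x4=(0.2615, 0.6112, 0.0085)
step 29: x0=(-0.0994, 1.7104, 0.9022) x1=(-0.8112, 0.4640, -1.2232) x2=(-0.8261, -1.1827, -0.4349) x3=(-0.0491, 1.9741, -2.0087) x4=(0.2430, 0.5807, 0.0131)
step 30: x0=(-0.1317, 1.7082, 0.8887) x1=(-0.8052, 0.4458, -1.2053) x2=(-0.8019, -1.2169, -0.4588) x3=(-0.0477, 2.0025, -2.0266) x4=(0.2244, 0.5503, 0.0176)

2.0984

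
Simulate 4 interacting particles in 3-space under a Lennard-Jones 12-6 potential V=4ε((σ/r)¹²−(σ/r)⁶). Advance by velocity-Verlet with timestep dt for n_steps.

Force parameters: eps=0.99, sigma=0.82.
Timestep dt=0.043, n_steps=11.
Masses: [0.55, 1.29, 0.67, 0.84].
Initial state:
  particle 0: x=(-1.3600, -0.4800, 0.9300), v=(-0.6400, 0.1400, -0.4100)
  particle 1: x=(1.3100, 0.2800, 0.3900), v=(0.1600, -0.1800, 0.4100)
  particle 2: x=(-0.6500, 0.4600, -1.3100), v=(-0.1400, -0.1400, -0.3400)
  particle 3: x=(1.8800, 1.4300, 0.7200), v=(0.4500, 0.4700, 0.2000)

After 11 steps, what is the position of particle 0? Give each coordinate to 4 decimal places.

step 0: x0=(-1.3600, -0.4800, 0.9300) x1=(1.3100, 0.2800, 0.3900) x2=(-0.6500, 0.4600, -1.3100) x3=(1.8800, 1.4300, 0.7200)
step 1: x0=(-1.3875, -0.4740, 0.9124) x1=(1.3171, 0.2728, 0.4078) x2=(-0.6560, 0.4540, -1.3246) x3=(1.8989, 1.4494, 0.7284)
step 2: x0=(-1.4150, -0.4679, 0.8947) x1=(1.3248, 0.2666, 0.4258) x2=(-0.6620, 0.4479, -1.3392) x3=(1.9171, 1.4672, 0.7363)
step 3: x0=(-1.4424, -0.4619, 0.8770) x1=(1.3328, 0.2613, 0.4441) x2=(-0.6680, 0.4419, -1.3537) x3=(1.9346, 1.4837, 0.7439)
step 4: x0=(-1.4699, -0.4558, 0.8592) x1=(1.3412, 0.2568, 0.4626) x2=(-0.6740, 0.4358, -1.3681) x3=(1.9515, 1.4989, 0.7512)
step 5: x0=(-1.4973, -0.4497, 0.8414) x1=(1.3500, 0.2530, 0.4812) x2=(-0.6800, 0.4298, -1.3826) x3=(1.9678, 1.5130, 0.7582)
step 6: x0=(-1.5246, -0.4436, 0.8236) x1=(1.3591, 0.2500, 0.5000) x2=(-0.6860, 0.4237, -1.3970) x3=(1.9836, 1.5260, 0.7649)
step 7: x0=(-1.5520, -0.4374, 0.8057) x1=(1.3686, 0.2476, 0.5189) x2=(-0.6919, 0.4176, -1.4113) x3=(1.9989, 1.5380, 0.7715)
step 8: x0=(-1.5793, -0.4313, 0.7879) x1=(1.3783, 0.2458, 0.5379) x2=(-0.6979, 0.4115, -1.4256) x3=(2.0137, 1.5491, 0.7779)
step 9: x0=(-1.6066, -0.4251, 0.7699) x1=(1.3882, 0.2445, 0.5570) x2=(-0.7039, 0.4054, -1.4399) x3=(2.0281, 1.5593, 0.7841)
step 10: x0=(-1.6339, -0.4189, 0.7520) x1=(1.3985, 0.2439, 0.5763) x2=(-0.7098, 0.3992, -1.4541) x3=(2.0421, 1.5686, 0.7902)
step 11: x0=(-1.6612, -0.4127, 0.7340) x1=(1.4090, 0.2437, 0.5956) x2=(-0.7158, 0.3931, -1.4684) x3=(2.0557, 1.5771, 0.7961)

(-1.6612, -0.4127, 0.7340)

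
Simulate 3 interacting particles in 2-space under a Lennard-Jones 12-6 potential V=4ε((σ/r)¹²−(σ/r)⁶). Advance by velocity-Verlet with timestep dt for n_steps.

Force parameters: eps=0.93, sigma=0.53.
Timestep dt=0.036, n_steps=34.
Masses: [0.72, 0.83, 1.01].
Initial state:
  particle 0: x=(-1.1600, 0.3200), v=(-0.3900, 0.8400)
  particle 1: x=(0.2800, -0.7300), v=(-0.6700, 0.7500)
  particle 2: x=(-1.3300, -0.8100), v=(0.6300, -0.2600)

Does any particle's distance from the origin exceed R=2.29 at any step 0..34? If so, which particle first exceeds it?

step 0: x0=(-1.1600, 0.3200) x1=(0.2800, -0.7300) x2=(-1.3300, -0.8100)
step 1: x0=(-1.1741, 0.3501) x1=(0.2559, -0.7030) x2=(-1.3073, -0.8192)
step 2: x0=(-1.1881, 0.3798) x1=(0.2317, -0.6760) x2=(-1.2845, -0.8283)
step 3: x0=(-1.2022, 0.4094) x1=(0.2074, -0.6490) x2=(-1.2617, -0.8371)
step 4: x0=(-1.2163, 0.4387) x1=(0.1831, -0.6220) x2=(-1.2389, -0.8459)
step 5: x0=(-1.2304, 0.4679) x1=(0.1588, -0.5949) x2=(-1.2160, -0.8545)
step 6: x0=(-1.2444, 0.4970) x1=(0.1343, -0.5679) x2=(-1.1930, -0.8630)
step 7: x0=(-1.2585, 0.5259) x1=(0.1098, -0.5409) x2=(-1.1700, -0.8714)
step 8: x0=(-1.2725, 0.5547) x1=(0.0851, -0.5139) x2=(-1.1469, -0.8798)
step 9: x0=(-1.2865, 0.5835) x1=(0.0603, -0.4870) x2=(-1.1237, -0.8881)
step 10: x0=(-1.3004, 0.6122) x1=(0.0353, -0.4601) x2=(-1.1003, -0.8962)
step 11: x0=(-1.3144, 0.6408) x1=(0.0102, -0.4332) x2=(-1.0769, -0.9043)
step 12: x0=(-1.3283, 0.6694) x1=(-0.0152, -0.4064) x2=(-1.0532, -0.9123)
step 13: x0=(-1.3422, 0.6979) x1=(-0.0409, -0.3798) x2=(-1.0294, -0.9202)
step 14: x0=(-1.3561, 0.7264) x1=(-0.0669, -0.3532) x2=(-1.0053, -0.9279)
step 15: x0=(-1.3699, 0.7548) x1=(-0.0932, -0.3269) x2=(-0.9809, -0.9355)
step 16: x0=(-1.3838, 0.7833) x1=(-0.1198, -0.3008) x2=(-0.9563, -0.9428)
step 17: x0=(-1.3976, 0.8116) x1=(-0.1470, -0.2750) x2=(-0.9313, -0.9498)
step 18: x0=(-1.4114, 0.8400) x1=(-0.1745, -0.2496) x2=(-0.9060, -0.9566)
step 19: x0=(-1.4252, 0.8683) x1=(-0.2026, -0.2246) x2=(-0.8802, -0.9629)
step 20: x0=(-1.4389, 0.8966) x1=(-0.2312, -0.2001) x2=(-0.8541, -0.9688)
step 21: x0=(-1.4526, 0.9249) x1=(-0.2603, -0.1763) x2=(-0.8276, -0.9742)
step 22: x0=(-1.4663, 0.9532) x1=(-0.2899, -0.1531) x2=(-0.8006, -0.9790)
step 23: x0=(-1.4800, 0.9814) x1=(-0.3200, -0.1306) x2=(-0.7733, -0.9832)
step 24: x0=(-1.4936, 1.0096) x1=(-0.3506, -0.1090) x2=(-0.7456, -0.9867)
step 25: x0=(-1.5072, 1.0377) x1=(-0.3815, -0.0882) x2=(-0.7176, -0.9894)
step 26: x0=(-1.5208, 1.0659) x1=(-0.4129, -0.0683) x2=(-0.6893, -0.9915)
step 27: x0=(-1.5344, 1.0940) x1=(-0.4445, -0.0493) x2=(-0.6608, -0.9928)
step 28: x0=(-1.5480, 1.1221) x1=(-0.4763, -0.0311) x2=(-0.6321, -0.9933)
step 29: x0=(-1.5615, 1.1501) x1=(-0.5083, -0.0138) x2=(-0.6033, -0.9932)
step 30: x0=(-1.5750, 1.1781) x1=(-0.5405, 0.0027) x2=(-0.5745, -0.9923)
step 31: x0=(-1.5884, 1.2061) x1=(-0.5726, 0.0185) x2=(-0.5456, -0.9909)
step 32: x0=(-1.6019, 1.2341) x1=(-0.6048, 0.0337) x2=(-0.5167, -0.9888)
step 33: x0=(-1.6153, 1.2620) x1=(-0.6369, 0.0482) x2=(-0.4879, -0.9863)
step 34: x0=(-1.6287, 1.2899) x1=(-0.6690, 0.0622) x2=(-0.4592, -0.9833)

no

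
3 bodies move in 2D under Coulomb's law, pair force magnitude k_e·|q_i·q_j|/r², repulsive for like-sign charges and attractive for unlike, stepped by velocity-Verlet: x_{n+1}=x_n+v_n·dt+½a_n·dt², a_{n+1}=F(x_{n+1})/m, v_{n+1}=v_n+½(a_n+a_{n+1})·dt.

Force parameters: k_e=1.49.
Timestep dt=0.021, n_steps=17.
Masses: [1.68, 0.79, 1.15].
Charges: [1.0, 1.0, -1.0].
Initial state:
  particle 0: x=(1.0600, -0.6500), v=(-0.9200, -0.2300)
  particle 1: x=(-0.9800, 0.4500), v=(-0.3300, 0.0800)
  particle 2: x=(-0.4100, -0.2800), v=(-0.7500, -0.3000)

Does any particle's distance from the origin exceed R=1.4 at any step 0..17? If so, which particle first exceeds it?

step 0: x0=(1.0600, -0.6500) x1=(-0.9800, 0.4500) x2=(-0.4100, -0.2800)
step 1: x0=(1.0406, -0.6548) x1=(-0.9867, 0.4513) x2=(-0.4258, -0.2861)
step 2: x0=(1.0212, -0.6596) x1=(-0.9929, 0.4520) x2=(-0.4418, -0.2917)
step 3: x0=(1.0016, -0.6645) x1=(-0.9988, 0.4519) x2=(-0.4580, -0.2968)
step 4: x0=(0.9819, -0.6693) x1=(-1.0041, 0.4511) x2=(-0.4743, -0.3014)
step 5: x0=(0.9621, -0.6741) x1=(-1.0091, 0.4496) x2=(-0.4907, -0.3056)
step 6: x0=(0.9422, -0.6789) x1=(-1.0136, 0.4474) x2=(-0.5073, -0.3092)
step 7: x0=(0.9223, -0.6837) x1=(-1.0177, 0.4444) x2=(-0.5240, -0.3124)
step 8: x0=(0.9022, -0.6884) x1=(-1.0214, 0.4406) x2=(-0.5409, -0.3150)
step 9: x0=(0.8820, -0.6932) x1=(-1.0247, 0.4361) x2=(-0.5578, -0.3171)
step 10: x0=(0.8617, -0.6980) x1=(-1.0276, 0.4307) x2=(-0.5749, -0.3186)
step 11: x0=(0.8413, -0.7028) x1=(-1.0301, 0.4245) x2=(-0.5922, -0.3196)
step 12: x0=(0.8208, -0.7076) x1=(-1.0321, 0.4174) x2=(-0.6096, -0.3200)
step 13: x0=(0.8002, -0.7123) x1=(-1.0337, 0.4094) x2=(-0.6271, -0.3197)
step 14: x0=(0.7795, -0.7171) x1=(-1.0349, 0.4005) x2=(-0.6448, -0.3188)
step 15: x0=(0.7587, -0.7219) x1=(-1.0357, 0.3906) x2=(-0.6626, -0.3172)
step 16: x0=(0.7378, -0.7266) x1=(-1.0360, 0.3796) x2=(-0.6806, -0.3149)
step 17: x0=(0.7168, -0.7314) x1=(-1.0358, 0.3675) x2=(-0.6988, -0.3119)

no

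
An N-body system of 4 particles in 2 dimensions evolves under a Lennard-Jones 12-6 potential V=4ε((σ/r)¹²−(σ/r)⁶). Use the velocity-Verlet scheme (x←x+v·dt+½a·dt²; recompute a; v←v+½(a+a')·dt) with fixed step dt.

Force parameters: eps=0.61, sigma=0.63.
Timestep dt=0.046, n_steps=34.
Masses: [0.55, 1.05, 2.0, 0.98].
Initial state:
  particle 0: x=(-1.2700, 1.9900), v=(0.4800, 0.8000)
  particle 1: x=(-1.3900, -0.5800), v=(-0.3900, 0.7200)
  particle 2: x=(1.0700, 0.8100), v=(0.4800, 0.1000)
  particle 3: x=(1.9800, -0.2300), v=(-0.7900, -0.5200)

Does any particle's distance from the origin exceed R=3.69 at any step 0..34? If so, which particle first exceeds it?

step 0: x0=(-1.2700, 1.9900) x1=(-1.3900, -0.5800) x2=(1.0700, 0.8100) x3=(1.9800, -0.2300)
step 1: x0=(-1.2479, 2.0268) x1=(-1.4079, -0.5469) x2=(1.0921, 0.8146) x3=(1.9436, -0.2538)
step 2: x0=(-1.2258, 2.0636) x1=(-1.4259, -0.5138) x2=(1.1143, 0.8190) x3=(1.9071, -0.2775)
step 3: x0=(-1.2037, 2.1004) x1=(-1.4438, -0.4806) x2=(1.1365, 0.8234) x3=(1.8704, -0.3010)
step 4: x0=(-1.1817, 2.1371) x1=(-1.4617, -0.4475) x2=(1.1588, 0.8277) x3=(1.8336, -0.3243)
step 5: x0=(-1.1596, 2.1739) x1=(-1.4797, -0.4144) x2=(1.1812, 0.8319) x3=(1.7966, -0.3473)
step 6: x0=(-1.1375, 2.2107) x1=(-1.4976, -0.3812) x2=(1.2036, 0.8360) x3=(1.7595, -0.3702)
step 7: x0=(-1.1154, 2.2474) x1=(-1.5155, -0.3481) x2=(1.2261, 0.8399) x3=(1.7224, -0.3927)
step 8: x0=(-1.0933, 2.2842) x1=(-1.5335, -0.3149) x2=(1.2486, 0.8437) x3=(1.6851, -0.4151)
step 9: x0=(-1.0712, 2.3209) x1=(-1.5514, -0.2818) x2=(1.2712, 0.8474) x3=(1.6477, -0.4372)
step 10: x0=(-1.0491, 2.3577) x1=(-1.5693, -0.2487) x2=(1.2938, 0.8510) x3=(1.6103, -0.4590)
step 11: x0=(-1.0269, 2.3944) x1=(-1.5872, -0.2155) x2=(1.3164, 0.8545) x3=(1.5728, -0.4807)
step 12: x0=(-1.0048, 2.4312) x1=(-1.6052, -0.1824) x2=(1.3391, 0.8579) x3=(1.5353, -0.5021)
step 13: x0=(-0.9827, 2.4679) x1=(-1.6231, -0.1492) x2=(1.3617, 0.8611) x3=(1.4977, -0.5232)
step 14: x0=(-0.9606, 2.5046) x1=(-1.6410, -0.1161) x2=(1.3844, 0.8643) x3=(1.4601, -0.5442)
step 15: x0=(-0.9385, 2.5413) x1=(-1.6589, -0.0829) x2=(1.4071, 0.8674) x3=(1.4225, -0.5651)
step 16: x0=(-0.9164, 2.5780) x1=(-1.6768, -0.0497) x2=(1.4298, 0.8704) x3=(1.3849, -0.5857)
step 17: x0=(-0.8943, 2.6147) x1=(-1.6947, -0.0166) x2=(1.4524, 0.8734) x3=(1.3473, -0.6063)
step 18: x0=(-0.8722, 2.6514) x1=(-1.7127, 0.0166) x2=(1.4751, 0.8762) x3=(1.3097, -0.6267)
step 19: x0=(-0.8500, 2.6881) x1=(-1.7306, 0.0497) x2=(1.4978, 0.8791) x3=(1.2722, -0.6470)
step 20: x0=(-0.8279, 2.7248) x1=(-1.7485, 0.0829) x2=(1.5204, 0.8819) x3=(1.2346, -0.6672)
step 21: x0=(-0.8058, 2.7615) x1=(-1.7664, 0.1161) x2=(1.5431, 0.8846) x3=(1.1971, -0.6873)
step 22: x0=(-0.7837, 2.7982) x1=(-1.7843, 0.1492) x2=(1.5657, 0.8873) x3=(1.1595, -0.7073)
step 23: x0=(-0.7616, 2.8349) x1=(-1.8022, 0.1824) x2=(1.5883, 0.8900) x3=(1.1220, -0.7273)
step 24: x0=(-0.7395, 2.8716) x1=(-1.8201, 0.2156) x2=(1.6109, 0.8926) x3=(1.0845, -0.7473)
step 25: x0=(-0.7173, 2.9083) x1=(-1.8380, 0.2487) x2=(1.6336, 0.8953) x3=(1.0470, -0.7672)
step 26: x0=(-0.6952, 2.9449) x1=(-1.8559, 0.2819) x2=(1.6562, 0.8979) x3=(1.0095, -0.7870)
step 27: x0=(-0.6731, 2.9816) x1=(-1.8738, 0.3151) x2=(1.6788, 0.9005) x3=(0.9720, -0.8069)
step 28: x0=(-0.6510, 3.0183) x1=(-1.8917, 0.3482) x2=(1.7014, 0.9031) x3=(0.9346, -0.8267)
step 29: x0=(-0.6289, 3.0549) x1=(-1.9096, 0.3814) x2=(1.7240, 0.9057) x3=(0.8971, -0.8465)
step 30: x0=(-0.6067, 3.0916) x1=(-1.9275, 0.4146) x2=(1.7465, 0.9083) x3=(0.8597, -0.8662)
step 31: x0=(-0.5846, 3.1283) x1=(-1.9454, 0.4477) x2=(1.7691, 0.9108) x3=(0.8222, -0.8860)
step 32: x0=(-0.5625, 3.1649) x1=(-1.9633, 0.4809) x2=(1.7917, 0.9134) x3=(0.7848, -0.9057)
step 33: x0=(-0.5404, 3.2016) x1=(-1.9812, 0.5141) x2=(1.8143, 0.9160) x3=(0.7474, -0.9255)
step 34: x0=(-0.5183, 3.2383) x1=(-1.9991, 0.5473) x2=(1.8369, 0.9185) x3=(0.7100, -0.9452)

no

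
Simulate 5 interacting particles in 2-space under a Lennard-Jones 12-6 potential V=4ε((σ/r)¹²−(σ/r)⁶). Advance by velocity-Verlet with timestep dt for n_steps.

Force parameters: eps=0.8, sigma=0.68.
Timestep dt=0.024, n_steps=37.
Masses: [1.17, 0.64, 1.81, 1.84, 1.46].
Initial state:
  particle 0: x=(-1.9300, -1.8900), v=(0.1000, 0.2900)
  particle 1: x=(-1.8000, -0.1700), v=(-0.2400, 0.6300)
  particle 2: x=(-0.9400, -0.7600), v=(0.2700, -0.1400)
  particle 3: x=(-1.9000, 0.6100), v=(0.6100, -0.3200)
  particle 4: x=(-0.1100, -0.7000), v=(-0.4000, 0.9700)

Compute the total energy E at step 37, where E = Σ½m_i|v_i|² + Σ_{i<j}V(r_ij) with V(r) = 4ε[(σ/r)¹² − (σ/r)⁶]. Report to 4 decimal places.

-0.2325

step 0: x0=(-1.9300, -1.8900) x1=(-1.8000, -0.1700) x2=(-0.9400, -0.7600) x3=(-1.9000, 0.6100) x4=(-0.1100, -0.7000)
step 1: x0=(-1.9276, -1.8830) x1=(-1.8054, -0.1545) x2=(-0.9333, -0.7632) x3=(-1.8853, 0.6021) x4=(-0.1202, -0.6768)
step 2: x0=(-1.9251, -1.8760) x1=(-1.8100, -0.1398) x2=(-0.9260, -0.7662) x3=(-1.8706, 0.5942) x4=(-0.1314, -0.6536)
step 3: x0=(-1.9226, -1.8688) x1=(-1.8135, -0.1291) x2=(-0.9183, -0.7689) x3=(-1.8560, 0.5875) x4=(-0.1435, -0.6306)
step 4: x0=(-1.9201, -1.8616) x1=(-1.8159, -0.1266) x2=(-0.9103, -0.7713) x3=(-1.8416, 0.5835) x4=(-0.1563, -0.6077)
step 5: x0=(-1.9175, -1.8544) x1=(-1.8174, -0.1346) x2=(-0.9023, -0.7736) x3=(-1.8273, 0.5829) x4=(-0.1694, -0.5849)
step 6: x0=(-1.9148, -1.8471) x1=(-1.8181, -0.1509) x2=(-0.8948, -0.7758) x3=(-1.8130, 0.5851) x4=(-0.1823, -0.5619)
step 7: x0=(-1.9122, -1.8397) x1=(-1.8182, -0.1712) x2=(-0.8883, -0.7781) x3=(-1.7986, 0.5884) x4=(-0.1942, -0.5387)
step 8: x0=(-1.9094, -1.8322) x1=(-1.8176, -0.1923) x2=(-0.8834, -0.7807) x3=(-1.7843, 0.5919) x4=(-0.2046, -0.5150)
step 9: x0=(-1.9067, -1.8247) x1=(-1.8163, -0.2124) x2=(-0.8803, -0.7838) x3=(-1.7699, 0.5948) x4=(-0.2129, -0.4904)
step 10: x0=(-1.9038, -1.8171) x1=(-1.8141, -0.2308) x2=(-0.8792, -0.7875) x3=(-1.7556, 0.5970) x4=(-0.2193, -0.4649)
step 11: x0=(-1.9010, -1.8094) x1=(-1.8110, -0.2472) x2=(-0.8795, -0.7916) x3=(-1.7413, 0.5983) x4=(-0.2243, -0.4387)
step 12: x0=(-1.8980, -1.8016) x1=(-1.8069, -0.2616) x2=(-0.8809, -0.7960) x3=(-1.7271, 0.5986) x4=(-0.2284, -0.4121)
step 13: x0=(-1.8950, -1.7936) x1=(-1.8017, -0.2741) x2=(-0.8827, -0.8003) x3=(-1.7130, 0.5981) x4=(-0.2323, -0.3852)
step 14: x0=(-1.8920, -1.7856) x1=(-1.7953, -0.2847) x2=(-0.8848, -0.8044) x3=(-1.6989, 0.5967) x4=(-0.2365, -0.3586)
step 15: x0=(-1.8889, -1.7775) x1=(-1.7876, -0.2937) x2=(-0.8867, -0.8080) x3=(-1.6849, 0.5945) x4=(-0.2413, -0.3323)
step 16: x0=(-1.8857, -1.7693) x1=(-1.7787, -0.3010) x2=(-0.8885, -0.8110) x3=(-1.6709, 0.5914) x4=(-0.2469, -0.3065)
step 17: x0=(-1.8824, -1.7609) x1=(-1.7684, -0.3067) x2=(-0.8900, -0.8133) x3=(-1.6571, 0.5876) x4=(-0.2534, -0.2814)
step 18: x0=(-1.8791, -1.7523) x1=(-1.7567, -0.3110) x2=(-0.8913, -0.8148) x3=(-1.6432, 0.5830) x4=(-0.2607, -0.2569)
step 19: x0=(-1.8756, -1.7437) x1=(-1.7433, -0.3139) x2=(-0.8924, -0.8155) x3=(-1.6295, 0.5775) x4=(-0.2690, -0.2332)
step 20: x0=(-1.8721, -1.7349) x1=(-1.7284, -0.3155) x2=(-0.8933, -0.8154) x3=(-1.6158, 0.5712) x4=(-0.2781, -0.2102)
step 21: x0=(-1.8685, -1.7259) x1=(-1.7117, -0.3157) x2=(-0.8942, -0.8144) x3=(-1.6022, 0.5641) x4=(-0.2881, -0.1880)
step 22: x0=(-1.8648, -1.7167) x1=(-1.6931, -0.3145) x2=(-0.8951, -0.8125) x3=(-1.5887, 0.5562) x4=(-0.2989, -0.1665)
step 23: x0=(-1.8610, -1.7074) x1=(-1.6725, -0.3121) x2=(-0.8960, -0.8096) x3=(-1.5752, 0.5474) x4=(-0.3106, -0.1458)
step 24: x0=(-1.8570, -1.6979) x1=(-1.6497, -0.3085) x2=(-0.8970, -0.8057) x3=(-1.5618, 0.5376) x4=(-0.3231, -0.1259)
step 25: x0=(-1.8530, -1.6883) x1=(-1.6247, -0.3037) x2=(-0.8983, -0.8009) x3=(-1.5484, 0.5270) x4=(-0.3364, -0.1067)
step 26: x0=(-1.8488, -1.6784) x1=(-1.5972, -0.2979) x2=(-0.8998, -0.7949) x3=(-1.5350, 0.5153) x4=(-0.3505, -0.0883)
step 27: x0=(-1.8445, -1.6684) x1=(-1.5671, -0.2913) x2=(-0.9016, -0.7878) x3=(-1.5215, 0.5028) x4=(-0.3655, -0.0707)
step 28: x0=(-1.8401, -1.6581) x1=(-1.5347, -0.2844) x2=(-0.9038, -0.7795) x3=(-1.5080, 0.4896) x4=(-0.3813, -0.0538)
step 29: x0=(-1.8356, -1.6477) x1=(-1.5001, -0.2779) x2=(-0.9061, -0.7702) x3=(-1.4944, 0.4760) x4=(-0.3981, -0.0378)
step 30: x0=(-1.8309, -1.6370) x1=(-1.4644, -0.2729) x2=(-0.9083, -0.7600) x3=(-1.4806, 0.4626) x4=(-0.4159, -0.0225)
step 31: x0=(-1.8261, -1.6262) x1=(-1.4300, -0.2694) x2=(-0.9093, -0.7499) x3=(-1.4667, 0.4503) x4=(-0.4349, -0.0081)
step 32: x0=(-1.8211, -1.6152) x1=(-1.4021, -0.2655) x2=(-0.9072, -0.7416) x3=(-1.4526, 0.4402) x4=(-0.4552, 0.0053)
step 33: x0=(-1.8159, -1.6039) x1=(-1.3871, -0.2578) x2=(-0.8994, -0.7378) x3=(-1.4385, 0.4338) x4=(-0.4770, 0.0179)
step 34: x0=(-1.8106, -1.5925) x1=(-1.3853, -0.2511) x2=(-0.8856, -0.7387) x3=(-1.4245, 0.4332) x4=(-0.5005, 0.0294)
step 35: x0=(-1.8052, -1.5808) x1=(-1.3910, -0.2553) x2=(-0.8678, -0.7425) x3=(-1.4104, 0.4398) x4=(-0.5259, 0.0399)
step 36: x0=(-1.7996, -1.5690) x1=(-1.4007, -0.2694) x2=(-0.8475, -0.7476) x3=(-1.3960, 0.4518) x4=(-0.5532, 0.0494)
step 37: x0=(-1.7938, -1.5569) x1=(-1.4118, -0.2868) x2=(-0.8258, -0.7529) x3=(-1.3809, 0.4658) x4=(-0.5826, 0.0579)
step 0 velocities: v0=(0.1000, 0.2900) v1=(-0.2400, 0.6300) v2=(0.2700, -0.1400) v3=(0.6100, -0.3200) v4=(-0.4000, 0.9700)
step 0: KE=1.5244, PE=-1.7453, E=-0.2209
step 37 velocities: v0=(0.2449, 0.5093) v1=(-0.4463, -0.7118) v2=(0.9154, -0.2088) v3=(0.6445, 0.5813) v4=(-1.2692, 0.3318)
step 37: KE=3.1598, PE=-3.3923, E=-0.2325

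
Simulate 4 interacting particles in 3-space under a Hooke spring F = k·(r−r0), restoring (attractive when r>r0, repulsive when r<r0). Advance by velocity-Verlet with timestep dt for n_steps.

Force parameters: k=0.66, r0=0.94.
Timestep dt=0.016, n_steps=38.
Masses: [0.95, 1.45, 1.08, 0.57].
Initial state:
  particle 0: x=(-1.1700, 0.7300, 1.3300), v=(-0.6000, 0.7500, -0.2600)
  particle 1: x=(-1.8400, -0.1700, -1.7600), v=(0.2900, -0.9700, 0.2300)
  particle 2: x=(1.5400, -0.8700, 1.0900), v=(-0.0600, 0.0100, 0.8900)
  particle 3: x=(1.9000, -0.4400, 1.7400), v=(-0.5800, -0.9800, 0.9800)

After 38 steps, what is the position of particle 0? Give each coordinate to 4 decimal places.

(-1.0830, 0.8025, 0.9674)

step 0: x0=(-1.1700, 0.7300, 1.3300) x1=(-1.8400, -0.1700, -1.7600) x2=(1.5400, -0.8700, 1.0900) x3=(1.9000, -0.4400, 1.7400)
step 1: x0=(-1.1793, 0.7418, 1.3257) x1=(-1.8350, -0.1855, -1.7559) x2=(1.5387, -0.8697, 1.1041) x3=(1.8899, -0.4555, 1.7552)
step 2: x0=(-1.1879, 0.7531, 1.3209) x1=(-1.8293, -0.2011, -1.7509) x2=(1.5366, -0.8692, 1.1178) x3=(1.8784, -0.4707, 1.7695)
step 3: x0=(-1.1959, 0.7639, 1.3159) x1=(-1.8228, -0.2166, -1.7451) x2=(1.5339, -0.8684, 1.1312) x3=(1.8652, -0.4855, 1.7829)
step 4: x0=(-1.2032, 0.7742, 1.3105) x1=(-1.8157, -0.2322, -1.7385) x2=(1.5304, -0.8673, 1.1442) x3=(1.8506, -0.5000, 1.7954)
step 5: x0=(-1.2099, 0.7840, 1.3047) x1=(-1.8078, -0.2477, -1.7309) x2=(1.5262, -0.8660, 1.1569) x3=(1.8344, -0.5142, 1.8069)
step 6: x0=(-1.2159, 0.7934, 1.2986) x1=(-1.7993, -0.2633, -1.7226) x2=(1.5212, -0.8645, 1.1692) x3=(1.8167, -0.5280, 1.8175)
step 7: x0=(-1.2212, 0.8022, 1.2922) x1=(-1.7900, -0.2788, -1.7133) x2=(1.5156, -0.8627, 1.1812) x3=(1.7975, -0.5414, 1.8271)
step 8: x0=(-1.2259, 0.8105, 1.2854) x1=(-1.7801, -0.2943, -1.7032) x2=(1.5092, -0.8606, 1.1928) x3=(1.7768, -0.5544, 1.8359)
step 9: x0=(-1.2300, 0.8183, 1.2783) x1=(-1.7695, -0.3099, -1.6923) x2=(1.5021, -0.8584, 1.2040) x3=(1.7546, -0.5671, 1.8437)
step 10: x0=(-1.2334, 0.8255, 1.2709) x1=(-1.7581, -0.3253, -1.6805) x2=(1.4943, -0.8558, 1.2149) x3=(1.7310, -0.5794, 1.8506)
step 11: x0=(-1.2361, 0.8322, 1.2632) x1=(-1.7462, -0.3408, -1.6679) x2=(1.4858, -0.8531, 1.2254) x3=(1.7059, -0.5913, 1.8566)
step 12: x0=(-1.2382, 0.8384, 1.2552) x1=(-1.7335, -0.3563, -1.6545) x2=(1.4766, -0.8501, 1.2355) x3=(1.6794, -0.6028, 1.8616)
step 13: x0=(-1.2396, 0.8440, 1.2470) x1=(-1.7202, -0.3717, -1.6402) x2=(1.4666, -0.8468, 1.2452) x3=(1.6514, -0.6140, 1.8658)
step 14: x0=(-1.2403, 0.8491, 1.2384) x1=(-1.7063, -0.3871, -1.6251) x2=(1.4560, -0.8434, 1.2545) x3=(1.6221, -0.6247, 1.8690)
step 15: x0=(-1.2405, 0.8536, 1.2296) x1=(-1.6917, -0.4024, -1.6091) x2=(1.4447, -0.8397, 1.2634) x3=(1.5914, -0.6351, 1.8714)
step 16: x0=(-1.2400, 0.8576, 1.2205) x1=(-1.6765, -0.4177, -1.5924) x2=(1.4327, -0.8358, 1.2720) x3=(1.5593, -0.6450, 1.8728)
step 17: x0=(-1.2388, 0.8610, 1.2111) x1=(-1.6607, -0.4330, -1.5748) x2=(1.4200, -0.8316, 1.2801) x3=(1.5259, -0.6546, 1.8734)
step 18: x0=(-1.2371, 0.8638, 1.2015) x1=(-1.6442, -0.4482, -1.5564) x2=(1.4066, -0.8272, 1.2878) x3=(1.4911, -0.6637, 1.8732)
step 19: x0=(-1.2347, 0.8661, 1.1916) x1=(-1.6272, -0.4634, -1.5373) x2=(1.3926, -0.8227, 1.2952) x3=(1.4551, -0.6725, 1.8720)
step 20: x0=(-1.2317, 0.8678, 1.1815) x1=(-1.6095, -0.4785, -1.5173) x2=(1.3779, -0.8179, 1.3021) x3=(1.4178, -0.6809, 1.8700)
step 21: x0=(-1.2281, 0.8689, 1.1712) x1=(-1.5913, -0.4935, -1.4965) x2=(1.3625, -0.8129, 1.3086) x3=(1.3792, -0.6888, 1.8672)
step 22: x0=(-1.2238, 0.8695, 1.1606) x1=(-1.5726, -0.5085, -1.4750) x2=(1.3466, -0.8076, 1.3147) x3=(1.3394, -0.6964, 1.8635)
step 23: x0=(-1.2190, 0.8695, 1.1498) x1=(-1.5532, -0.5234, -1.4527) x2=(1.3299, -0.8022, 1.3204) x3=(1.2984, -0.7036, 1.8591)
step 24: x0=(-1.2137, 0.8689, 1.1388) x1=(-1.5333, -0.5383, -1.4297) x2=(1.3127, -0.7966, 1.3257) x3=(1.2562, -0.7104, 1.8538)
step 25: x0=(-1.2077, 0.8678, 1.1277) x1=(-1.5129, -0.5530, -1.4059) x2=(1.2949, -0.7908, 1.3306) x3=(1.2128, -0.7169, 1.8477)
step 26: x0=(-1.2012, 0.8661, 1.1163) x1=(-1.4920, -0.5677, -1.3813) x2=(1.2765, -0.7847, 1.3351) x3=(1.1683, -0.7229, 1.8409)
step 27: x0=(-1.1941, 0.8638, 1.1047) x1=(-1.4706, -0.5824, -1.3561) x2=(1.2574, -0.7785, 1.3391) x3=(1.1227, -0.7286, 1.8333)
step 28: x0=(-1.1865, 0.8610, 1.0930) x1=(-1.4486, -0.5969, -1.3301) x2=(1.2379, -0.7721, 1.3428) x3=(1.0760, -0.7339, 1.8249)
step 29: x0=(-1.1783, 0.8576, 1.0811) x1=(-1.4262, -0.6114, -1.3034) x2=(1.2177, -0.7655, 1.3460) x3=(1.0282, -0.7389, 1.8158)
step 30: x0=(-1.1696, 0.8537, 1.0690) x1=(-1.4033, -0.6257, -1.2760) x2=(1.1971, -0.7587, 1.3489) x3=(0.9794, -0.7435, 1.8060)
step 31: x0=(-1.1605, 0.8492, 1.0568) x1=(-1.3800, -0.6400, -1.2479) x2=(1.1759, -0.7517, 1.3513) x3=(0.9296, -0.7477, 1.7954)
step 32: x0=(-1.1508, 0.8441, 1.0444) x1=(-1.3562, -0.6542, -1.2192) x2=(1.1542, -0.7446, 1.3534) x3=(0.8788, -0.7517, 1.7842)
step 33: x0=(-1.1406, 0.8385, 1.0319) x1=(-1.3320, -0.6682, -1.1898) x2=(1.1320, -0.7372, 1.3550) x3=(0.8270, -0.7553, 1.7722)
step 34: x0=(-1.1300, 0.8324, 1.0192) x1=(-1.3074, -0.6822, -1.1598) x2=(1.1093, -0.7297, 1.3563) x3=(0.7743, -0.7585, 1.7595)
step 35: x0=(-1.1189, 0.8257, 1.0064) x1=(-1.2824, -0.6961, -1.1291) x2=(1.0862, -0.7221, 1.3572) x3=(0.7208, -0.7615, 1.7462)
step 36: x0=(-1.1073, 0.8185, 0.9935) x1=(-1.2570, -0.7098, -1.0979) x2=(1.0626, -0.7142, 1.3578) x3=(0.6663, -0.7642, 1.7322)
step 37: x0=(-1.0954, 0.8107, 0.9805) x1=(-1.2312, -0.7235, -1.0660) x2=(1.0386, -0.7062, 1.3580) x3=(0.6110, -0.7665, 1.7175)
step 38: x0=(-1.0830, 0.8025, 0.9674) x1=(-1.2051, -0.7371, -1.0335) x2=(1.0141, -0.6981, 1.3578) x3=(0.5550, -0.7686, 1.7021)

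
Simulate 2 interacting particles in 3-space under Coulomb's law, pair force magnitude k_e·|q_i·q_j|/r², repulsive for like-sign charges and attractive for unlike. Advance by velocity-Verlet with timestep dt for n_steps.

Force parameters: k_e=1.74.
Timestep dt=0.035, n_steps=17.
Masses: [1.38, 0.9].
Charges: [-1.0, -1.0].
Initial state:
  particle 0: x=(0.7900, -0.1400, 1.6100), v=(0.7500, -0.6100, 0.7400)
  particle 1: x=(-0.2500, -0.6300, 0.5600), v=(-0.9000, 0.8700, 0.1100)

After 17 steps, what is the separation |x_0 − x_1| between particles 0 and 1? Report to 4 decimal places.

step 0: x0=(0.7900, -0.1400, 1.6100) x1=(-0.2500, -0.6300, 0.5600)
step 1: x0=(0.8165, -0.1612, 1.6361) x1=(-0.2818, -0.5997, 0.5635)
step 2: x0=(0.8433, -0.1823, 1.6626) x1=(-0.3143, -0.5697, 0.5664)
step 3: x0=(0.8706, -0.2033, 1.6895) x1=(-0.3474, -0.5398, 0.5687)
step 4: x0=(0.8983, -0.2241, 1.7168) x1=(-0.3811, -0.5102, 0.5705)
step 5: x0=(0.9264, -0.2449, 1.7444) x1=(-0.4153, -0.4806, 0.5717)
step 6: x0=(0.9548, -0.2656, 1.7723) x1=(-0.4501, -0.4512, 0.5725)
step 7: x0=(0.9835, -0.2862, 1.8005) x1=(-0.4855, -0.4218, 0.5728)
step 8: x0=(1.0126, -0.3068, 1.8290) x1=(-0.5213, -0.3925, 0.5727)
step 9: x0=(1.0419, -0.3274, 1.8577) x1=(-0.5576, -0.3632, 0.5723)
step 10: x0=(1.0716, -0.3480, 1.8867) x1=(-0.5943, -0.3339, 0.5714)
step 11: x0=(1.1015, -0.3686, 1.9158) x1=(-0.6314, -0.3046, 0.5703)
step 12: x0=(1.1317, -0.3892, 1.9452) x1=(-0.6689, -0.2753, 0.5688)
step 13: x0=(1.1621, -0.4099, 1.9747) x1=(-0.7068, -0.2459, 0.5671)
step 14: x0=(1.1927, -0.4305, 2.0044) x1=(-0.7450, -0.2166, 0.5651)
step 15: x0=(1.2236, -0.4512, 2.0343) x1=(-0.7836, -0.1872, 0.5629)
step 16: x0=(1.2546, -0.4719, 2.0643) x1=(-0.8225, -0.1577, 0.5604)
step 17: x0=(1.2859, -0.4926, 2.0944) x1=(-0.8616, -0.1282, 0.5578)

2.6656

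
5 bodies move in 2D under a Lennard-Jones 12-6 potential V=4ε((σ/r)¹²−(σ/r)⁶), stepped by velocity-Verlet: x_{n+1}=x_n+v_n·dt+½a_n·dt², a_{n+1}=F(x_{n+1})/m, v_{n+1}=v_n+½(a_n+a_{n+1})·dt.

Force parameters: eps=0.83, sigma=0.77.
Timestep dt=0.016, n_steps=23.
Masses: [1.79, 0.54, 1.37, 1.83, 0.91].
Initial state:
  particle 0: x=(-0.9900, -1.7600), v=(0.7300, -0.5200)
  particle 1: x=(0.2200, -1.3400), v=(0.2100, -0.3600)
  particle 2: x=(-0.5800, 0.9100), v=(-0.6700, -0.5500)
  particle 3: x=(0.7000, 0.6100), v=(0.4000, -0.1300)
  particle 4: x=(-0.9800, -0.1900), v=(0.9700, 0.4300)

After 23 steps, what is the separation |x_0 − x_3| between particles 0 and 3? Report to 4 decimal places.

step 0: x0=(-0.9900, -1.7600) x1=(0.2200, -1.3400) x2=(-0.5800, 0.9100) x3=(0.7000, 0.6100) x4=(-0.9800, -0.1900)
step 1: x0=(-0.9783, -1.7683) x1=(0.2232, -1.3458) x2=(-0.5907, 0.9011) x3=(0.7064, 0.6079) x4=(-0.9644, -0.1830)
step 2: x0=(-0.9665, -1.7765) x1=(0.2260, -1.3516) x2=(-0.6014, 0.8919) x3=(0.7126, 0.6059) x4=(-0.9487, -0.1757)
step 3: x0=(-0.9545, -1.7847) x1=(0.2285, -1.3575) x2=(-0.6121, 0.8825) x3=(0.7188, 0.6038) x4=(-0.9327, -0.1681)
step 4: x0=(-0.9425, -1.7928) x1=(0.2306, -1.3635) x2=(-0.6228, 0.8727) x3=(0.7250, 0.6017) x4=(-0.9167, -0.1601)
step 5: x0=(-0.9304, -1.8009) x1=(0.2324, -1.3695) x2=(-0.6335, 0.8626) x3=(0.7310, 0.5997) x4=(-0.9004, -0.1516)
step 6: x0=(-0.9182, -1.8089) x1=(0.2337, -1.3756) x2=(-0.6442, 0.8521) x3=(0.7370, 0.5976) x4=(-0.8839, -0.1427)
step 7: x0=(-0.9058, -1.8168) x1=(0.2347, -1.3818) x2=(-0.6550, 0.8412) x3=(0.7430, 0.5956) x4=(-0.8673, -0.1332)
step 8: x0=(-0.8934, -1.8247) x1=(0.2351, -1.3881) x2=(-0.6658, 0.8298) x3=(0.7489, 0.5935) x4=(-0.8505, -0.1230)
step 9: x0=(-0.8808, -1.8325) x1=(0.2352, -1.3944) x2=(-0.6766, 0.8179) x3=(0.7547, 0.5915) x4=(-0.8335, -0.1122)
step 10: x0=(-0.8680, -1.8403) x1=(0.2348, -1.4009) x2=(-0.6875, 0.8056) x3=(0.7605, 0.5894) x4=(-0.8163, -0.1007)
step 11: x0=(-0.8552, -1.8480) x1=(0.2338, -1.4076) x2=(-0.6983, 0.7928) x3=(0.7662, 0.5874) x4=(-0.7990, -0.0887)
step 12: x0=(-0.8421, -1.8556) x1=(0.2324, -1.4143) x2=(-0.7092, 0.7798) x3=(0.7719, 0.5853) x4=(-0.7816, -0.0762)
step 13: x0=(-0.8290, -1.8631) x1=(0.2303, -1.4213) x2=(-0.7199, 0.7668) x3=(0.7775, 0.5833) x4=(-0.7642, -0.0640)
step 14: x0=(-0.8156, -1.8706) x1=(0.2277, -1.4284) x2=(-0.7307, 0.7546) x3=(0.7831, 0.5812) x4=(-0.7468, -0.0528)
step 15: x0=(-0.8021, -1.8779) x1=(0.2245, -1.4357) x2=(-0.7413, 0.7441) x3=(0.7886, 0.5791) x4=(-0.7294, -0.0443)
step 16: x0=(-0.7883, -1.8852) x1=(0.2205, -1.4433) x2=(-0.7519, 0.7366) x3=(0.7941, 0.5770) x4=(-0.7119, -0.0404)
step 17: x0=(-0.7744, -1.8924) x1=(0.2159, -1.4510) x2=(-0.7627, 0.7330) x3=(0.7996, 0.5749) x4=(-0.6940, -0.0424)
step 18: x0=(-0.7602, -1.8994) x1=(0.2104, -1.4591) x2=(-0.7739, 0.7333) x3=(0.8050, 0.5728) x4=(-0.6755, -0.0503)
step 19: x0=(-0.7458, -1.9064) x1=(0.2042, -1.4675) x2=(-0.7853, 0.7365) x3=(0.8103, 0.5707) x4=(-0.6565, -0.0626)
step 20: x0=(-0.7311, -1.9132) x1=(0.1969, -1.4762) x2=(-0.7970, 0.7413) x3=(0.8156, 0.5686) x4=(-0.6370, -0.0774)
step 21: x0=(-0.7161, -1.9198) x1=(0.1887, -1.4854) x2=(-0.8088, 0.7468) x3=(0.8209, 0.5665) x4=(-0.6172, -0.0931)
step 22: x0=(-0.7008, -1.9263) x1=(0.1795, -1.4949) x2=(-0.8206, 0.7523) x3=(0.8262, 0.5643) x4=(-0.5974, -0.1090)
step 23: x0=(-0.6852, -1.9327) x1=(0.1691, -1.5049) x2=(-0.8323, 0.7575) x3=(0.8314, 0.5622) x4=(-0.5776, -0.1245)

2.9196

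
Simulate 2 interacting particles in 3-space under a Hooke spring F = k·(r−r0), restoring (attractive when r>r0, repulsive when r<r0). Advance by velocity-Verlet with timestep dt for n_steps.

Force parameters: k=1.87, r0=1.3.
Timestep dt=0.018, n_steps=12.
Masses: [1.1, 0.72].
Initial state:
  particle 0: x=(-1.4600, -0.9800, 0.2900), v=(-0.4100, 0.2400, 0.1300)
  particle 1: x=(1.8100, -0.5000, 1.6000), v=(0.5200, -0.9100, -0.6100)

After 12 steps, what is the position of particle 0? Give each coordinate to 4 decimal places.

step 0: x0=(-1.4600, -0.9800, 0.2900) x1=(1.8100, -0.5000, 1.6000)
step 1: x0=(-1.4668, -0.9756, 0.2926) x1=(1.8185, -0.5165, 1.5887)
step 2: x0=(-1.4725, -0.9710, 0.2956) x1=(1.8252, -0.5333, 1.5766)
step 3: x0=(-1.4770, -0.9663, 0.2991) x1=(1.8302, -0.5502, 1.5639)
step 4: x0=(-1.4803, -0.9615, 0.3030) x1=(1.8334, -0.5675, 1.5506)
step 5: x0=(-1.4825, -0.9564, 0.3073) x1=(1.8348, -0.5849, 1.5365)
step 6: x0=(-1.4835, -0.9513, 0.3121) x1=(1.8345, -0.6025, 1.5218)
step 7: x0=(-1.4834, -0.9461, 0.3173) x1=(1.8324, -0.6203, 1.5064)
step 8: x0=(-1.4821, -0.9407, 0.3229) x1=(1.8285, -0.6383, 1.4905)
step 9: x0=(-1.4797, -0.9352, 0.3289) x1=(1.8229, -0.6564, 1.4739)
step 10: x0=(-1.4761, -0.9297, 0.3354) x1=(1.8155, -0.6747, 1.4567)
step 11: x0=(-1.4714, -0.9240, 0.3422) x1=(1.8064, -0.6931, 1.4388)
step 12: x0=(-1.4656, -0.9183, 0.3493) x1=(1.7955, -0.7117, 1.4205)

(-1.4656, -0.9183, 0.3493)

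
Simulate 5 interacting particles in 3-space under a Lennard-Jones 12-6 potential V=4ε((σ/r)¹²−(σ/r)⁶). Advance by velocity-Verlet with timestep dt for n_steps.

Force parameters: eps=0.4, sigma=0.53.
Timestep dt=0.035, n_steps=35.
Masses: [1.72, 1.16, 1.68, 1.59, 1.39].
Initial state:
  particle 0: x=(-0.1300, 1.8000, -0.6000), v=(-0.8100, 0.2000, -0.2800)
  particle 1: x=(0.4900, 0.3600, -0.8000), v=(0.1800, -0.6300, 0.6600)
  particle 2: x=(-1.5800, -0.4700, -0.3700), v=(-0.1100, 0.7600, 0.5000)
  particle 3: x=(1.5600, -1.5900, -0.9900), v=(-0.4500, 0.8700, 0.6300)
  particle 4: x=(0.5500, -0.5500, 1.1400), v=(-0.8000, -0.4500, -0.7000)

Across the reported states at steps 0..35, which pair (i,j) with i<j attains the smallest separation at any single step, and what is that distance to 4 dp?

pair (1,3), distance 0.5068

step 0: x0=(-0.1300, 1.8000, -0.6000) x1=(0.4900, 0.3600, -0.8000) x2=(-1.5800, -0.4700, -0.3700) x3=(1.5600, -1.5900, -0.9900) x4=(0.5500, -0.5500, 1.1400)
step 1: x0=(-0.1583, 1.8070, -0.6098) x1=(0.4963, 0.3380, -0.7769) x2=(-1.5838, -0.4434, -0.3525) x3=(1.5442, -1.5595, -0.9679) x4=(0.5220, -0.5657, 1.1155)
step 2: x0=(-0.1867, 1.8140, -0.6196) x1=(0.5026, 0.3159, -0.7538) x2=(-1.5877, -0.4168, -0.3350) x3=(1.5285, -1.5291, -0.9459) x4=(0.4940, -0.5815, 1.0910)
step 3: x0=(-0.2150, 1.8210, -0.6294) x1=(0.5089, 0.2939, -0.7307) x2=(-1.5915, -0.3902, -0.3175) x3=(1.5127, -1.4986, -0.9238) x4=(0.4660, -0.5972, 1.0665)
step 4: x0=(-0.2434, 1.8280, -0.6392) x1=(0.5152, 0.2718, -0.7076) x2=(-1.5954, -0.3636, -0.3000) x3=(1.4970, -1.4682, -0.9018) x4=(0.4380, -0.6130, 1.0420)
step 5: x0=(-0.2717, 1.8349, -0.6490) x1=(0.5215, 0.2498, -0.6845) x2=(-1.5992, -0.3370, -0.2825) x3=(1.4812, -1.4377, -0.8797) x4=(0.4100, -0.6287, 1.0175)
step 6: x0=(-0.3001, 1.8419, -0.6588) x1=(0.5277, 0.2278, -0.6614) x2=(-1.6031, -0.3104, -0.2650) x3=(1.4655, -1.4073, -0.8577) x4=(0.3820, -0.6445, 0.9930)
step 7: x0=(-0.3284, 1.8489, -0.6686) x1=(0.5340, 0.2057, -0.6383) x2=(-1.6069, -0.2838, -0.2475) x3=(1.4497, -1.3768, -0.8356) x4=(0.3540, -0.6602, 0.9685)
step 8: x0=(-0.3567, 1.8559, -0.6784) x1=(0.5403, 0.1837, -0.6151) x2=(-1.6108, -0.2572, -0.2300) x3=(1.4340, -1.3464, -0.8136) x4=(0.3260, -0.6760, 0.9439)
step 9: x0=(-0.3851, 1.8628, -0.6882) x1=(0.5466, 0.1617, -0.5920) x2=(-1.6146, -0.2306, -0.2125) x3=(1.4182, -1.3159, -0.7915) x4=(0.2980, -0.6917, 0.9194)
step 10: x0=(-0.4134, 1.8698, -0.6980) x1=(0.5529, 0.1396, -0.5689) x2=(-1.6185, -0.2040, -0.1950) x3=(1.4025, -1.2854, -0.7695) x4=(0.2700, -0.7075, 0.8949)
step 11: x0=(-0.4418, 1.8768, -0.7078) x1=(0.5592, 0.1176, -0.5458) x2=(-1.6223, -0.1774, -0.1775) x3=(1.3867, -1.2550, -0.7474) x4=(0.2420, -0.7232, 0.8704)
step 12: x0=(-0.4701, 1.8838, -0.7176) x1=(0.5654, 0.0955, -0.5226) x2=(-1.6261, -0.1508, -0.1600) x3=(1.3709, -1.2245, -0.7254) x4=(0.2140, -0.7389, 0.8458)
step 13: x0=(-0.4984, 1.8907, -0.7274) x1=(0.5717, 0.0735, -0.4995) x2=(-1.6300, -0.1242, -0.1425) x3=(1.3552, -1.1940, -0.7033) x4=(0.1860, -0.7547, 0.8213)
step 14: x0=(-0.5268, 1.8977, -0.7372) x1=(0.5780, 0.0514, -0.4764) x2=(-1.6338, -0.0976, -0.1250) x3=(1.3394, -1.1635, -0.6812) x4=(0.1580, -0.7704, 0.7967)
step 15: x0=(-0.5551, 1.9047, -0.7470) x1=(0.5843, 0.0293, -0.4532) x2=(-1.6376, -0.0710, -0.1075) x3=(1.3236, -1.1330, -0.6592) x4=(0.1300, -0.7861, 0.7722)
step 16: x0=(-0.5834, 1.9116, -0.7568) x1=(0.5906, 0.0072, -0.4301) x2=(-1.6415, -0.0444, -0.0900) x3=(1.3078, -1.1025, -0.6371) x4=(0.1020, -0.8019, 0.7476)
step 17: x0=(-0.6118, 1.9186, -0.7666) x1=(0.5969, -0.0150, -0.4069) x2=(-1.6453, -0.0178, -0.0725) x3=(1.2920, -1.0720, -0.6150) x4=(0.0740, -0.8176, 0.7231)
step 18: x0=(-0.6401, 1.9255, -0.7764) x1=(0.6033, -0.0372, -0.3838) x2=(-1.6491, 0.0088, -0.0550) x3=(1.2762, -1.0414, -0.5930) x4=(0.0461, -0.8333, 0.6985)
step 19: x0=(-0.6684, 1.9325, -0.7862) x1=(0.6096, -0.0594, -0.3606) x2=(-1.6530, 0.0354, -0.0375) x3=(1.2603, -1.0108, -0.5709) x4=(0.0181, -0.8490, 0.6739)
step 20: x0=(-0.6968, 1.9395, -0.7960) x1=(0.6160, -0.0818, -0.3374) x2=(-1.6568, 0.0620, -0.0200) x3=(1.2444, -0.9802, -0.5488) x4=(-0.0099, -0.8647, 0.6492)
step 21: x0=(-0.7251, 1.9464, -0.8058) x1=(0.6224, -0.1042, -0.3143) x2=(-1.6606, 0.0886, -0.0025) x3=(1.2285, -0.9495, -0.5266) x4=(-0.0378, -0.8804, 0.6246)
step 22: x0=(-0.7535, 1.9534, -0.8156) x1=(0.6289, -0.1267, -0.2911) x2=(-1.6644, 0.1153, 0.0150) x3=(1.2125, -0.9187, -0.5045) x4=(-0.0658, -0.8960, 0.6000)
step 23: x0=(-0.7818, 1.9603, -0.8254) x1=(0.6355, -0.1494, -0.2680) x2=(-1.6683, 0.1419, 0.0325) x3=(1.1965, -0.8878, -0.4823) x4=(-0.0937, -0.9117, 0.5753)
step 24: x0=(-0.8101, 1.9673, -0.8352) x1=(0.6423, -0.1724, -0.2449) x2=(-1.6721, 0.1685, 0.0500) x3=(1.1802, -0.8568, -0.4601) x4=(-0.1216, -0.9273, 0.5506)
step 25: x0=(-0.8385, 1.9743, -0.8450) x1=(0.6493, -0.1957, -0.2220) x2=(-1.6759, 0.1951, 0.0675) x3=(1.1638, -0.8255, -0.4378) x4=(-0.1495, -0.9430, 0.5259)
step 26: x0=(-0.8668, 1.9812, -0.8548) x1=(0.6567, -0.2195, -0.1991) x2=(-1.6797, 0.2217, 0.0850) x3=(1.1471, -0.7938, -0.4154) x4=(-0.1774, -0.9586, 0.5012)
step 27: x0=(-0.8951, 1.9882, -0.8646) x1=(0.6647, -0.2440, -0.1766) x2=(-1.6835, 0.2483, 0.1025) x3=(1.1300, -0.7616, -0.3927) x4=(-0.2053, -0.9742, 0.4765)
step 28: x0=(-0.9235, 1.9951, -0.8744) x1=(0.6736, -0.2696, -0.1544) x2=(-1.6873, 0.2749, 0.1200) x3=(1.1121, -0.7287, -0.3698) x4=(-0.2331, -0.9898, 0.4517)
step 29: x0=(-0.9518, 2.0021, -0.8842) x1=(0.6837, -0.2966, -0.1328) x2=(-1.6912, 0.3015, 0.1375) x3=(1.0934, -0.6948, -0.3464) x4=(-0.2609, -1.0053, 0.4269)
step 30: x0=(-0.9802, 2.0090, -0.8940) x1=(0.6944, -0.3241, -0.1116) x2=(-1.6950, 0.3281, 0.1550) x3=(1.0742, -0.6604, -0.3227) x4=(-0.2887, -1.0209, 0.4022)
step 31: x0=(-1.0085, 2.0160, -0.9038) x1=(0.6989, -0.3462, -0.0869) x2=(-1.6988, 0.3547, 0.1725) x3=(1.0595, -0.6301, -0.3016) x4=(-0.3165, -1.0364, 0.3774)
step 32: x0=(-1.0368, 2.0229, -0.9136) x1=(0.6731, -0.3445, -0.0441) x2=(-1.7026, 0.3813, 0.1900) x3=(1.0668, -0.6172, -0.2936) x4=(-0.3442, -1.0519, 0.3525)
step 33: x0=(-1.0652, 2.0299, -0.9234) x1=(0.6377, -0.3362, 0.0047) x2=(-1.7064, 0.4079, 0.2075) x3=(1.0812, -0.6091, -0.2900) x4=(-0.3719, -1.0674, 0.3277)
step 34: x0=(-1.0935, 2.0368, -0.9332) x1=(0.6025, -0.3280, 0.0534) x2=(-1.7102, 0.4345, 0.2250) x3=(1.0954, -0.6009, -0.2864) x4=(-0.3996, -1.0829, 0.3029)
step 35: x0=(-1.1218, 2.0438, -0.9430) x1=(0.5687, -0.3206, 0.1011) x2=(-1.7140, 0.4611, 0.2425) x3=(1.1086, -0.5921, -0.2820) x4=(-0.4272, -1.0983, 0.2780)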